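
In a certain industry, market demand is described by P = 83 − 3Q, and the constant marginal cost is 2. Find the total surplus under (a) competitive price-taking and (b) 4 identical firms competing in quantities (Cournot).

Competition: TS = 1093.5; Cournot: TS = 1049.76

Perfect competition: P = MC = 2, so 83 − 3Q = 2 and Q = 27.
CS = ½·(83 − 2)·27 = 1093.5; PS = (2 − 2)·27 = 0; TS = 1093.5.
In a 4-firm Cournot equilibrium, symmetry and the first-order condition give q = (83 − 2)/(15) = 5.4. So Q = 21.6 and P = 18.2.
CS = ½·(83 − 18.2)·21.6 = 699.84; PS = (18.2 − 2)·21.6 = 349.92; TS = 1049.76.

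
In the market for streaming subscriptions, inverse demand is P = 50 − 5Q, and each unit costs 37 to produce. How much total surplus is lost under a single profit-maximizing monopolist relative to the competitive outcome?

DWL = 4.225

Under competition P = MC = 37, so Q = (50 − 37)/5 = 2.6.
Monopoly sets MR = MC: 50 − 10Q = 37 ⇒ Q = 1.3, P = 50 − 5·1.3 = 43.5.
DWL is the triangle between Q = 1.3 and Q = 2.6: ½·(2.6 − 1.3)·(43.5 − 37) = 4.225.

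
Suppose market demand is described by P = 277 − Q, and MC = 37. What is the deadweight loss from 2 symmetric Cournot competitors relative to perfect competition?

Competitive firms price at marginal cost: P = 37, giving Q = 240.
With 2 symmetric Cournot firms, each firm's FOC gives 277 − 3q = 37, so q = 80, Q = 2·80 = 160, and P = 117.
DWL is the triangle between Q = 160 and Q = 240: ½·(240 − 160)·(117 − 37) = 3200.

DWL = 3200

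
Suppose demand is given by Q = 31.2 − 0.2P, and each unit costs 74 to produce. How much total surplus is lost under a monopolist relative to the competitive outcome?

DWL = 168.1

Inverting demand: P = 156 − 5Q.
Competitive firms price at marginal cost: P = 74, giving Q = 16.4.
The monopolist equates marginal revenue to marginal cost: 156 − 10Q = 74, so Q = 8.2. From demand, P = 115.
DWL is the triangle between Q = 8.2 and Q = 16.4: ½·(16.4 − 8.2)·(115 − 74) = 168.1.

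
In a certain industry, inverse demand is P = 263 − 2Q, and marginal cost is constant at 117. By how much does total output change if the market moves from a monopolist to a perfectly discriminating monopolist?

Total output rises by 36.5

The monopolist equates marginal revenue to marginal cost: 263 − 4Q = 117, so Q = 36.5. From demand, P = 190.
Under first-degree price discrimination the firm charges each unit its demand price and produces up to where P = MC, i.e. Q = 73. Consumer surplus is zero; producer surplus equals total surplus.
Change in total output: 73 − 36.5 = 36.5.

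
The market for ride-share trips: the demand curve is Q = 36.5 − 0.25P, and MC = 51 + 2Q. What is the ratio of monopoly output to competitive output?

Q_m/Q_c = 0.6

Inverting demand: P = 146 − 4Q.
A monopolist chooses Q where MR = MC. MR = 146 − 8Q; setting this equal to 51 + 2Q gives Q = 9.5 and P = 108.
Competitive equilibrium sets price equal to marginal cost: 146 − 4Q = 51 + 2Q, so Q = 95/6 and P = 248/3.
Ratio Q_m/Q_c = 9.5/(95/6) = 0.6.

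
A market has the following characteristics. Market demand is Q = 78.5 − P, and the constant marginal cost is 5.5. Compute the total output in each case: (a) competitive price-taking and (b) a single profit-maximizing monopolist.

Competition: Q = 73; Monopoly: Q = 36.5

Inverting demand: P = 78.5 − Q.
Competitive firms price at marginal cost: P = 5.5, giving Q = 73.
The monopolist equates marginal revenue to marginal cost: 78.5 − 2Q = 5.5, so Q = 36.5. From demand, P = 42.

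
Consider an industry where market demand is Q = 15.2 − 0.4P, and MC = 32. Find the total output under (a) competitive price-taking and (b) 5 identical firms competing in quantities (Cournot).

Inverting demand: P = 38 − 2.5Q.
Perfect competition: P = MC = 32, so 38 − 2.5Q = 32 and Q = 2.4.
With 5 symmetric Cournot firms, each firm's FOC gives 38 − 15q = 32, so q = 0.4, Q = 5·0.4 = 2, and P = 33.

Competition: Q = 2.4; Cournot: Q = 2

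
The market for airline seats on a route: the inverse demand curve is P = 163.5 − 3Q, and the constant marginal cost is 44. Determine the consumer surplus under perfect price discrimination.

CS = 0

With perfect price discrimination, output is the efficient level Q = 239/6 (where demand meets MC), but every buyer pays their willingness to pay: CS = 0 and PS = total surplus.
CS = 0.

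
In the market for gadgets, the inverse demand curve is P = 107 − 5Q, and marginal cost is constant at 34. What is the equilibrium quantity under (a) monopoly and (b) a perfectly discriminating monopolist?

Monopoly: Q = 7.3; Perfect PD: Q = 14.6

The monopolist equates marginal revenue to marginal cost: 107 − 10Q = 34, so Q = 7.3. From demand, P = 70.5.
Under first-degree price discrimination the firm charges each unit its demand price and produces up to where P = MC, i.e. Q = 14.6. Consumer surplus is zero; producer surplus equals total surplus.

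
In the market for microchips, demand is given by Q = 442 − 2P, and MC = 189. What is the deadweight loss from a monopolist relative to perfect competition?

Inverting demand: P = 221 − 0.5Q.
Competitive firms price at marginal cost: P = 189, giving Q = 64.
A monopolist chooses Q where MR = MC. MR = 221 − Q; setting this equal to 189 gives Q = 32 and P = 205.
DWL is the triangle between Q = 32 and Q = 64: ½·(64 − 32)·(205 − 189) = 256.

DWL = 256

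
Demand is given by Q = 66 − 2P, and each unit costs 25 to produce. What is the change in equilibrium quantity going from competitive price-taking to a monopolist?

Q falls by 8

Inverting demand: P = 33 − 0.5Q.
Under competition P = MC = 25, so Q = (33 − 25)/0.5 = 16.
A monopolist chooses Q where MR = MC. MR = 33 − Q; setting this equal to 25 gives Q = 8 and P = 29.
Change in equilibrium quantity: 8 − 16 = −8.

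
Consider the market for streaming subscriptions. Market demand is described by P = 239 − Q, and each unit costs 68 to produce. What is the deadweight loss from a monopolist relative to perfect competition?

DWL = 3655.125

Perfect competition: P = MC = 68, so 239 − Q = 68 and Q = 171.
A monopolist chooses Q where MR = MC. MR = 239 − 2Q; setting this equal to 68 gives Q = 85.5 and P = 153.5.
DWL is the triangle between Q = 85.5 and Q = 171: ½·(171 − 85.5)·(153.5 − 68) = 3655.125.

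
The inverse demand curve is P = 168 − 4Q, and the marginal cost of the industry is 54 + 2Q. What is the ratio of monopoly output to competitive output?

Q_m/Q_c = 0.6

Monopoly sets MR = MC: 168 − 8Q = 54 + 2Q ⇒ Q = 11.4, P = 168 − 4·11.4 = 122.4.
Under competition P = MC: 168 − 4Q = 54 + 2Q ⇒ Q = 19, P = 92.
Ratio Q_m/Q_c = 11.4/19 = 0.6.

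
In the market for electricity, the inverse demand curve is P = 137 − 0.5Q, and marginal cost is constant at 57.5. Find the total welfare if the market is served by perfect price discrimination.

A perfectly discriminating monopolist sells every unit with P(Q) ≥ MC(Q), so output equals the competitive quantity Q = 159. Each buyer pays their reservation price, so CS = 0 and the firm captures all surplus.
TS = 6320.25 (equal to competitive TS).

TS = 6320.25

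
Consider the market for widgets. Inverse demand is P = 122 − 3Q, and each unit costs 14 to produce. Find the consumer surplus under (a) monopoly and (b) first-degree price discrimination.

The monopolist equates marginal revenue to marginal cost: 122 − 6Q = 14, so Q = 18. From demand, P = 68.
CS = ½·(122 − 68)·18 = 486.
With perfect price discrimination, output is the efficient level Q = 36 (where demand meets MC), but every buyer pays their willingness to pay: CS = 0 and PS = total surplus.
CS = 0.

Monopoly: CS = 486; Perfect PD: CS = 0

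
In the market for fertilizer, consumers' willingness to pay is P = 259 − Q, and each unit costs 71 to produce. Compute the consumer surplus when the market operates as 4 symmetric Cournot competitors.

CS = 11310.08

With 4 symmetric Cournot firms, each firm's FOC gives 259 − 5q = 71, so q = 37.6, Q = 4·37.6 = 150.4, and P = 108.6.
CS = ½·(259 − 108.6)·150.4 = 11310.08.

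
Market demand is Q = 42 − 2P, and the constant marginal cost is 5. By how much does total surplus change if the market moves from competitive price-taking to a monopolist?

TS falls by 64

Inverting demand: P = 21 − 0.5Q.
Competitive firms price at marginal cost: P = 5, giving Q = 32.
CS = ½·(21 − 5)·32 = 256; PS = (5 − 5)·32 = 0; TS = 256.
The monopolist equates marginal revenue to marginal cost: 21 − Q = 5, so Q = 16. From demand, P = 13.
CS = ½·(21 − 13)·16 = 64; PS = (13 − 5)·16 = 128; TS = 192.
Change in total surplus: 192 − 256 = −64.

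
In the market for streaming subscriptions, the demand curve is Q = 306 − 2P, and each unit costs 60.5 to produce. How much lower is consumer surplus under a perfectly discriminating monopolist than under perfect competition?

CS falls by 8556.25

Inverting demand: P = 153 − 0.5Q.
Under competition P = MC = 60.5, so Q = (153 − 60.5)/0.5 = 185.
CS = ½·(153 − 60.5)·185 = 8556.25.
Under first-degree price discrimination the firm charges each unit its demand price and produces up to where P = MC, i.e. Q = 185. Consumer surplus is zero; producer surplus equals total surplus.
CS = 0.
Change in consumer surplus: 0 − 8556.25 = −8556.25.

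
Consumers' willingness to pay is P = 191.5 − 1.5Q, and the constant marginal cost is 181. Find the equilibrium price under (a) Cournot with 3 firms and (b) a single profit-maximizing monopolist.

Cournot: P = 183.625; Monopoly: P = 186.25

In a 3-firm Cournot equilibrium, symmetry and the first-order condition give q = (191.5 − 181)/(6) = 1.75. So Q = 5.25 and P = 183.625.
Monopoly sets MR = MC: 191.5 − 3Q = 181 ⇒ Q = 3.5, P = 191.5 − 1.5·3.5 = 186.25.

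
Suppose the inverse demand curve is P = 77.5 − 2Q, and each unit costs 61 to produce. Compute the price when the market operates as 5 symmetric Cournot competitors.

In a 5-firm Cournot equilibrium, symmetry and the first-order condition give q = (77.5 − 61)/(12) = 1.375. So Q = 6.875 and P = 63.75.

P = 63.75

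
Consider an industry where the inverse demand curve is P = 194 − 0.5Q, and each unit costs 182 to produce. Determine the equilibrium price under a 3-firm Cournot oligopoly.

P = 185

In a 3-firm Cournot equilibrium, symmetry and the first-order condition give q = (194 − 182)/(2) = 6. So Q = 18 and P = 185.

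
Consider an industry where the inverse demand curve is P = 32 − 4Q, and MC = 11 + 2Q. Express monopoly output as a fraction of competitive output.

Q_m/Q_c = 0.6

Monopoly sets MR = MC: 32 − 8Q = 11 + 2Q ⇒ Q = 2.1, P = 32 − 4·2.1 = 23.6.
Competitive equilibrium sets price equal to marginal cost: 32 − 4Q = 11 + 2Q, so Q = 3.5 and P = 18.
Ratio Q_m/Q_c = 2.1/3.5 = 0.6.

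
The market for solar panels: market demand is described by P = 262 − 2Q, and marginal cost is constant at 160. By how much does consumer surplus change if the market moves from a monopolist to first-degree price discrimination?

CS falls by 650.25

The monopolist equates marginal revenue to marginal cost: 262 − 4Q = 160, so Q = 25.5. From demand, P = 211.
CS = ½·(262 − 211)·25.5 = 650.25.
A perfectly discriminating monopolist sells every unit with P(Q) ≥ MC(Q), so output equals the competitive quantity Q = 51. Each buyer pays their reservation price, so CS = 0 and the firm captures all surplus.
CS = 0.
Change in consumer surplus: 0 − 650.25 = −650.25.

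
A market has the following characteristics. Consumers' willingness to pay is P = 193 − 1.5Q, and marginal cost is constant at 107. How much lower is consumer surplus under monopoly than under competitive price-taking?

Consumer surplus falls by 1849

Under competition P = MC = 107, so Q = (193 − 107)/1.5 = 172/3.
CS = ½·(193 − 107)·172/3 = 7396/3.
The monopolist equates marginal revenue to marginal cost: 193 − 3Q = 107, so Q = 86/3. From demand, P = 150.
CS = ½·(193 − 150)·86/3 = 1849/3.
Change in consumer surplus: 1849/3 − 7396/3 = −1849.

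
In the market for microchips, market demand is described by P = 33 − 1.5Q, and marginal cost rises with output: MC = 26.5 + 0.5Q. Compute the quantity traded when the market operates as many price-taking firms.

Q = 3.25

Under competition P = MC: 33 − 1.5Q = 26.5 + 0.5Q ⇒ Q = 3.25, P = 28.125.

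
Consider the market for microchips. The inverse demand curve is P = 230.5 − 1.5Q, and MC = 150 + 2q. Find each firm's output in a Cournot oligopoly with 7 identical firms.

Cournot with 7 identical firms: the symmetric best-response condition is 230.5 − 12q = 150 + 2q. Each firm produces q = 5.75, total output Q = 40.25, price P = 170.125.

q_i = 5.75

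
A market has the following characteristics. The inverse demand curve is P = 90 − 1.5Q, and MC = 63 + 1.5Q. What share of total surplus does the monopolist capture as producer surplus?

PS/TS = 0.75

A monopolist chooses Q where MR = MC. MR = 90 − 3Q; setting this equal to 63 + 1.5Q gives Q = 6 and P = 81.
CS = ½·(90 − 81)·6 = 27.
PS = P·Q − VC(Q) = 81·6 − (63·6 + ½·1.5·6²) = 81.
Share captured = PS/TS = 81/108 = 0.75.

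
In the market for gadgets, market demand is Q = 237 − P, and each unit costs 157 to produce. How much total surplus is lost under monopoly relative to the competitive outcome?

DWL = 800

Inverting demand: P = 237 − Q.
Under competition P = MC = 157, so Q = (237 − 157)/1 = 80.
The monopolist equates marginal revenue to marginal cost: 237 − 2Q = 157, so Q = 40. From demand, P = 197.
DWL is the triangle between Q = 40 and Q = 80: ½·(80 − 40)·(197 − 157) = 800.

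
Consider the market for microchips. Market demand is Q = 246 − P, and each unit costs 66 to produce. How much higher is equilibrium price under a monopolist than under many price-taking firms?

Equilibrium price rises by 90

Inverting demand: P = 246 − Q.
Perfect competition: P = MC = 66, so 246 − Q = 66 and Q = 180.
Monopoly sets MR = MC: 246 − 2Q = 66 ⇒ Q = 90, P = 246 − 90 = 156.
Change in equilibrium price: 156 − 66 = 90.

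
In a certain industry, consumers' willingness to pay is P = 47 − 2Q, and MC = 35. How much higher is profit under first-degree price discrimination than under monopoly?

Profit rises by 18

Monopoly sets MR = MC: 47 − 4Q = 35 ⇒ Q = 3, P = 47 − 2·3 = 41.
Profit = (41 − 35)·3 = 18.
A perfectly discriminating monopolist sells every unit with P(Q) ≥ MC(Q), so output equals the competitive quantity Q = 6. Each buyer pays their reservation price, so CS = 0 and the firm captures all surplus.
PS equals the full surplus area, 36. Profit = 36 = 36.
Change in profit: 36 − 18 = 18.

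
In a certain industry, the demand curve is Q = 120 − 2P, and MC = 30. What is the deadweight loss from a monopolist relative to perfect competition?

DWL = 225

Inverting demand: P = 60 − 0.5Q.
Competitive firms price at marginal cost: P = 30, giving Q = 60.
Monopoly sets MR = MC: 60 − Q = 30 ⇒ Q = 30, P = 60 − 0.5·30 = 45.
DWL is the triangle between Q = 30 and Q = 60: ½·(60 − 30)·(45 − 30) = 225.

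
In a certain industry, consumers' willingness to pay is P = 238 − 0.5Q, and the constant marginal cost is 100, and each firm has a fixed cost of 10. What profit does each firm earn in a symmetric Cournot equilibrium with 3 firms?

π_i = 2370.5

Cournot with 3 identical firms: the symmetric best-response condition is 238 − 2q = 100. Each firm produces q = 69, total output Q = 207, price P = 134.5.
Each firm's profit = (134.5 − 100)·69 − 10 = 2370.5.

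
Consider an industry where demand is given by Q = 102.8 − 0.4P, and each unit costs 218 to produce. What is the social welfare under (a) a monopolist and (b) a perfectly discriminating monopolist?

Monopoly: TS = 228.15; Perfect PD: TS = 304.2

Inverting demand: P = 257 − 2.5Q.
A monopolist chooses Q where MR = MC. MR = 257 − 5Q; setting this equal to 218 gives Q = 7.8 and P = 237.5.
CS = ½·(257 − 237.5)·7.8 = 76.05; PS = (237.5 − 218)·7.8 = 152.1; TS = 228.15.
A perfectly discriminating monopolist sells every unit with P(Q) ≥ MC(Q), so output equals the competitive quantity Q = 15.6. Each buyer pays their reservation price, so CS = 0 and the firm captures all surplus.
TS = 304.2 (equal to competitive TS).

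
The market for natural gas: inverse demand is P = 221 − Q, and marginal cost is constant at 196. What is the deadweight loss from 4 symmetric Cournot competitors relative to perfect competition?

DWL = 12.5

Competitive firms price at marginal cost: P = 196, giving Q = 25.
In a 4-firm Cournot equilibrium, symmetry and the first-order condition give q = (221 − 196)/(5) = 5. So Q = 20 and P = 201.
DWL is the triangle between Q = 20 and Q = 25: ½·(25 − 20)·(201 − 196) = 12.5.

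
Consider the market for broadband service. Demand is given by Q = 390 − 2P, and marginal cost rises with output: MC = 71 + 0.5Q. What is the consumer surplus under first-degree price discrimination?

Inverting demand: P = 195 − 0.5Q.
Under first-degree price discrimination the firm charges each unit its demand price and produces up to where P = MC, i.e. Q = 124. Consumer surplus is zero; producer surplus equals total surplus.
CS = 0.

CS = 0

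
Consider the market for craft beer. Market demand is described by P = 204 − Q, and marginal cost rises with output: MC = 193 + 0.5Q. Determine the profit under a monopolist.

Profit = 24.2

The monopolist equates marginal revenue to marginal cost: 204 − 2Q = 193 + 0.5Q, so Q = 4.4. From demand, P = 199.6.
Profit = 199.6·4.4 − (193·4.4 + ½·0.5·4.4²) = 24.2.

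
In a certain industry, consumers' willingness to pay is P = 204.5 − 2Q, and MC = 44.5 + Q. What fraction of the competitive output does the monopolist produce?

Q_m/Q_c = 0.6

Monopoly sets MR = MC: 204.5 − 4Q = 44.5 + Q ⇒ Q = 32, P = 204.5 − 2·32 = 140.5.
Under competition P = MC: 204.5 − 2Q = 44.5 + Q ⇒ Q = 160/3, P = 587/6.
Ratio Q_m/Q_c = 32/(160/3) = 0.6.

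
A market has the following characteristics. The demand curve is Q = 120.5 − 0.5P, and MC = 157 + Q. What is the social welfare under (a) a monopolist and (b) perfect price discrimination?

Monopoly: TS = 987.84; Perfect PD: TS = 1176

Inverting demand: P = 241 − 2Q.
Monopoly sets MR = MC: 241 − 4Q = 157 + Q ⇒ Q = 16.8, P = 241 − 2·16.8 = 207.4.
CS = ½·(241 − 207.4)·16.8 = 282.24; PS = (207.4·16.8 − 157·16.8 − ½·1·16.8²) = 705.6; TS = 987.84.
A perfectly discriminating monopolist sells every unit with P(Q) ≥ MC(Q), so output equals the competitive quantity Q = 28. Each buyer pays their reservation price, so CS = 0 and the firm captures all surplus.
TS = 1176 (equal to competitive TS).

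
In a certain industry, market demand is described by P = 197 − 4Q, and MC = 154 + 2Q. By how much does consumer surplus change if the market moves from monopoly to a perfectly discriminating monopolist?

CS falls by 36.98

The monopolist equates marginal revenue to marginal cost: 197 − 8Q = 154 + 2Q, so Q = 4.3. From demand, P = 179.8.
CS = ½·(197 − 179.8)·4.3 = 36.98.
With perfect price discrimination, output is the efficient level Q = 43/6 (where demand meets MC), but every buyer pays their willingness to pay: CS = 0 and PS = total surplus.
CS = 0.
Change in consumer surplus: 0 − 36.98 = −36.98.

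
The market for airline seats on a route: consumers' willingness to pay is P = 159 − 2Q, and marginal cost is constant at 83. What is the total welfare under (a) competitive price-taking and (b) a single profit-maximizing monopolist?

Competition: TS = 1444; Monopoly: TS = 1083

Perfect competition: P = MC = 83, so 159 − 2Q = 83 and Q = 38.
CS = ½·(159 − 83)·38 = 1444; PS = (83 − 83)·38 = 0; TS = 1444.
A monopolist chooses Q where MR = MC. MR = 159 − 4Q; setting this equal to 83 gives Q = 19 and P = 121.
CS = ½·(159 − 121)·19 = 361; PS = (121 − 83)·19 = 722; TS = 1083.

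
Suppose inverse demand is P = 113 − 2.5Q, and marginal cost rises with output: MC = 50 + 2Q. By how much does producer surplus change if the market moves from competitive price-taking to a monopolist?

Producer surplus rises by 87.5

Under competition P = MC: 113 − 2.5Q = 50 + 2Q ⇒ Q = 14, P = 78.
PS = P·Q − VC(Q) = 78·14 − (50·14 + ½·2·14²) = 196.
A monopolist chooses Q where MR = MC. MR = 113 − 5Q; setting this equal to 50 + 2Q gives Q = 9 and P = 90.5.
PS = P·Q − VC(Q) = 90.5·9 − (50·9 + ½·2·9²) = 283.5.
Change in producer surplus: 283.5 − 196 = 87.5.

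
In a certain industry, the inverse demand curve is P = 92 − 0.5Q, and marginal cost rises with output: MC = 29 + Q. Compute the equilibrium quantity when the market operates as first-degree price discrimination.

Under first-degree price discrimination the firm charges each unit its demand price and produces up to where P = MC, i.e. Q = 42. Consumer surplus is zero; producer surplus equals total surplus.

Q = 42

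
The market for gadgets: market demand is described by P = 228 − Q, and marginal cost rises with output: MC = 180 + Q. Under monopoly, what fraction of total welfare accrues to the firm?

PS/TS = 0.75

The monopolist equates marginal revenue to marginal cost: 228 − 2Q = 180 + Q, so Q = 16. From demand, P = 212.
CS = ½·(228 − 212)·16 = 128.
PS = P·Q − VC(Q) = 212·16 − (180·16 + ½·1·16²) = 384.
Share captured = PS/TS = 384/512 = 0.75.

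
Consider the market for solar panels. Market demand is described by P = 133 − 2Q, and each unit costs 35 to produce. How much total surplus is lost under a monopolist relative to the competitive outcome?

Perfect competition: P = MC = 35, so 133 − 2Q = 35 and Q = 49.
Monopoly sets MR = MC: 133 − 4Q = 35 ⇒ Q = 24.5, P = 133 − 2·24.5 = 84.
DWL is the triangle between Q = 24.5 and Q = 49: ½·(49 − 24.5)·(84 − 35) = 600.25.

DWL = 600.25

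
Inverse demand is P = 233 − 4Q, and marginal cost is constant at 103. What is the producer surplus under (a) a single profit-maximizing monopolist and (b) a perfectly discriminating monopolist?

A monopolist chooses Q where MR = MC. MR = 233 − 8Q; setting this equal to 103 gives Q = 16.25 and P = 168.
PS = (168 − 103)·16.25 = 1056.25.
Under first-degree price discrimination the firm charges each unit its demand price and produces up to where P = MC, i.e. Q = 32.5. Consumer surplus is zero; producer surplus equals total surplus.
PS = ½·(233 − 103)·32.5 = 2112.5.

Monopoly: PS = 1056.25; Perfect PD: PS = 2112.5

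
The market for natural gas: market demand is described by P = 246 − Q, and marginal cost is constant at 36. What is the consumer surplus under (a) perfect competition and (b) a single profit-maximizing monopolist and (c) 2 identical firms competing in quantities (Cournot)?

Competition: CS = 22050; Monopoly: CS = 5512.5; Cournot: CS = 9800

Perfect competition: P = MC = 36, so 246 − Q = 36 and Q = 210.
CS = ½·(246 − 36)·210 = 22050.
Monopoly sets MR = MC: 246 − 2Q = 36 ⇒ Q = 105, P = 246 − 105 = 141.
CS = ½·(246 − 141)·105 = 5512.5.
In a 2-firm Cournot equilibrium, symmetry and the first-order condition give q = (246 − 36)/(3) = 70. So Q = 140 and P = 106.
CS = ½·(246 − 106)·140 = 9800.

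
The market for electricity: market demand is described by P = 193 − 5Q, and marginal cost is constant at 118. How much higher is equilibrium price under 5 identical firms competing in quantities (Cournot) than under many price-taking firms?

P rises by 12.5

Under competition P = MC = 118, so Q = (193 − 118)/5 = 15.
Cournot with 5 identical firms: the symmetric best-response condition is 193 − 30q = 118. Each firm produces q = 2.5, total output Q = 12.5, price P = 130.5.
Change in equilibrium price: 130.5 − 118 = 12.5.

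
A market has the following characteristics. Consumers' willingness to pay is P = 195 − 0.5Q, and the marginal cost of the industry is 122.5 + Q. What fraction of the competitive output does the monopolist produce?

Q_m/Q_c = 0.75

A monopolist chooses Q where MR = MC. MR = 195 − Q; setting this equal to 122.5 + Q gives Q = 36.25 and P = 176.875.
Under competition P = MC: 195 − 0.5Q = 122.5 + Q ⇒ Q = 145/3, P = 1025/6.
Ratio Q_m/Q_c = 36.25/(145/3) = 0.75.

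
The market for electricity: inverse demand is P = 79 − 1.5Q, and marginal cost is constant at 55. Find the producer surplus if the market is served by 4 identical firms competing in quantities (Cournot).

PS = 61.44

Cournot with 4 identical firms: the symmetric best-response condition is 79 − 7.5q = 55. Each firm produces q = 3.2, total output Q = 12.8, price P = 59.8.
PS = (59.8 − 55)·12.8 = 61.44.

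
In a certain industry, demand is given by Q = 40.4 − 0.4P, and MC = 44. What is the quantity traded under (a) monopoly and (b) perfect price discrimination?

Monopoly: Q = 11.4; Perfect PD: Q = 22.8

Inverting demand: P = 101 − 2.5Q.
Monopoly sets MR = MC: 101 − 5Q = 44 ⇒ Q = 11.4, P = 101 − 2.5·11.4 = 72.5.
Under first-degree price discrimination the firm charges each unit its demand price and produces up to where P = MC, i.e. Q = 22.8. Consumer surplus is zero; producer surplus equals total surplus.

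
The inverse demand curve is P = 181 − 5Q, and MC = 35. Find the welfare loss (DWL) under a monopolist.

DWL = 532.9

Under competition P = MC = 35, so Q = (181 − 35)/5 = 29.2.
The monopolist equates marginal revenue to marginal cost: 181 − 10Q = 35, so Q = 14.6. From demand, P = 108.
DWL is the triangle between Q = 14.6 and Q = 29.2: ½·(29.2 − 14.6)·(108 − 35) = 532.9.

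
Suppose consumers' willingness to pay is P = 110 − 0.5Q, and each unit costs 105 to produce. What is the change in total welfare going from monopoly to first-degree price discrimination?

Monopoly sets MR = MC: 110 − Q = 105 ⇒ Q = 5, P = 110 − 0.5·5 = 107.5.
CS = ½·(110 − 107.5)·5 = 6.25; PS = (107.5 − 105)·5 = 12.5; TS = 18.75.
With perfect price discrimination, output is the efficient level Q = 10 (where demand meets MC), but every buyer pays their willingness to pay: CS = 0 and PS = total surplus.
TS = 25 (equal to competitive TS).
Change in total welfare: 25 − 18.75 = 6.25.

Total welfare rises by 6.25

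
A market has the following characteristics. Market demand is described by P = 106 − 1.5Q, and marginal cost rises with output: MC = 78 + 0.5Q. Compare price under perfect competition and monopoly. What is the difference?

P rises by 9

Competitive equilibrium sets price equal to marginal cost: 106 − 1.5Q = 78 + 0.5Q, so Q = 14 and P = 85.
The monopolist equates marginal revenue to marginal cost: 106 − 3Q = 78 + 0.5Q, so Q = 8. From demand, P = 94.
Change in price: 94 − 85 = 9.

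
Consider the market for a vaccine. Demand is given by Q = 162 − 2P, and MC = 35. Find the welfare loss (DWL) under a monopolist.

Inverting demand: P = 81 − 0.5Q.
Competitive firms price at marginal cost: P = 35, giving Q = 92.
A monopolist chooses Q where MR = MC. MR = 81 − Q; setting this equal to 35 gives Q = 46 and P = 58.
DWL is the triangle between Q = 46 and Q = 92: ½·(92 − 46)·(58 − 35) = 529.

DWL = 529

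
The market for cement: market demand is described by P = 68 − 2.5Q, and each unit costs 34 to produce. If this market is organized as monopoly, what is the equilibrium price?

A monopolist chooses Q where MR = MC. MR = 68 − 5Q; setting this equal to 34 gives Q = 6.8 and P = 51.

P = 51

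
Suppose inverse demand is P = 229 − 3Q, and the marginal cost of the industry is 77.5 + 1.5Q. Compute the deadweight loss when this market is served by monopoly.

Competitive equilibrium sets price equal to marginal cost: 229 − 3Q = 77.5 + 1.5Q, so Q = 101/3 and P = 128.
A monopolist chooses Q where MR = MC. MR = 229 − 6Q; setting this equal to 77.5 + 1.5Q gives Q = 20.2 and P = 168.4.
CS = ½·(229 − 128)·101/3 = 10201/6; PS = (128·101/3 − 77.5·101/3 − ½·1.5·(101/3)²) = 10201/12; TS = 2550.25.
CS = ½·(229 − 168.4)·20.2 = 612.06; PS = (168.4·20.2 − 77.5·20.2 − ½·1.5·20.2²) = 1530.15; TS = 2142.21.
DWL = 2550.25 − 2142.21 = 408.04.

DWL = 408.04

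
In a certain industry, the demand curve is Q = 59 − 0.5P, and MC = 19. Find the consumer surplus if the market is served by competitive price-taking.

CS = 2450.25

Inverting demand: P = 118 − 2Q.
Under competition P = MC = 19, so Q = (118 − 19)/2 = 49.5.
CS = ½·(118 − 19)·49.5 = 2450.25.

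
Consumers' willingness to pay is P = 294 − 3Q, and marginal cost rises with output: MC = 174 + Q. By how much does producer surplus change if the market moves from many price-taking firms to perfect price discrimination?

Producer surplus rises by 1350

Under competition P = MC: 294 − 3Q = 174 + Q ⇒ Q = 30, P = 204.
PS = P·Q − VC(Q) = 204·30 − (174·30 + ½·1·30²) = 450.
A perfectly discriminating monopolist sells every unit with P(Q) ≥ MC(Q), so output equals the competitive quantity Q = 30. Each buyer pays their reservation price, so CS = 0 and the firm captures all surplus.
PS = ½·(294 − 174)·30 = 1800.
Change in producer surplus: 1800 − 450 = 1350.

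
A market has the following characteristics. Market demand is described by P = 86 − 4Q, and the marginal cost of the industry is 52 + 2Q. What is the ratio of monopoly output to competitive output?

Q_m/Q_c = 0.6

Monopoly sets MR = MC: 86 − 8Q = 52 + 2Q ⇒ Q = 3.4, P = 86 − 4·3.4 = 72.4.
Competitive equilibrium sets price equal to marginal cost: 86 − 4Q = 52 + 2Q, so Q = 17/3 and P = 190/3.
Ratio Q_m/Q_c = 3.4/(17/3) = 0.6.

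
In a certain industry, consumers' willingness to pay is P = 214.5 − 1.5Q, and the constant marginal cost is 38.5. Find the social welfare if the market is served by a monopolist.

TS = 7744

The monopolist equates marginal revenue to marginal cost: 214.5 − 3Q = 38.5, so Q = 176/3. From demand, P = 126.5.
CS = ½·(214.5 − 126.5)·176/3 = 7744/3; PS = (126.5 − 38.5)·176/3 = 15488/3; TS = 7744.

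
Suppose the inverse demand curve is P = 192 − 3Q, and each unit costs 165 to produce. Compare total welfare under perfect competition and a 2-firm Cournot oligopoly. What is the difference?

Under competition P = MC = 165, so Q = (192 − 165)/3 = 9.
CS = ½·(192 − 165)·9 = 121.5; PS = (165 − 165)·9 = 0; TS = 121.5.
Cournot with 2 identical firms: the symmetric best-response condition is 192 − 9q = 165. Each firm produces q = 3, total output Q = 6, price P = 174.
CS = ½·(192 − 174)·6 = 54; PS = (174 − 165)·6 = 54; TS = 108.
Change in total welfare: 108 − 121.5 = −13.5.

TS falls by 13.5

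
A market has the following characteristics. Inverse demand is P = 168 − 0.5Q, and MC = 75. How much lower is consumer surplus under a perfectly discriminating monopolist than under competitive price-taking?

Consumer surplus falls by 8649

Competitive firms price at marginal cost: P = 75, giving Q = 186.
CS = ½·(168 − 75)·186 = 8649.
A perfectly discriminating monopolist sells every unit with P(Q) ≥ MC(Q), so output equals the competitive quantity Q = 186. Each buyer pays their reservation price, so CS = 0 and the firm captures all surplus.
CS = 0.
Change in consumer surplus: 0 − 8649 = −8649.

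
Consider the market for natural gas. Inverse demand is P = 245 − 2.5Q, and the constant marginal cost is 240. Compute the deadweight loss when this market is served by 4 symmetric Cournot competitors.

Competitive firms price at marginal cost: P = 240, giving Q = 2.
In a 4-firm Cournot equilibrium, symmetry and the first-order condition give q = (245 − 240)/(12.5) = 0.4. So Q = 1.6 and P = 241.
DWL is the triangle between Q = 1.6 and Q = 2: ½·(2 − 1.6)·(241 − 240) = 0.2.

DWL = 0.2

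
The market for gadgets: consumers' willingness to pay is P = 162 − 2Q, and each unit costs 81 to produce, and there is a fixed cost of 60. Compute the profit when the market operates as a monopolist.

Profit = 760.125

Monopoly sets MR = MC: 162 − 4Q = 81 ⇒ Q = 20.25, P = 162 − 2·20.25 = 121.5.
Profit = (121.5 − 81)·20.25 − 60 = 760.125.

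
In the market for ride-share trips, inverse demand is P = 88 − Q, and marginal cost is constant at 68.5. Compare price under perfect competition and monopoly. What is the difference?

Competitive firms price at marginal cost: P = 68.5, giving Q = 19.5.
A monopolist chooses Q where MR = MC. MR = 88 − 2Q; setting this equal to 68.5 gives Q = 9.75 and P = 78.25.
Change in price: 78.25 − 68.5 = 9.75.

Price rises by 9.75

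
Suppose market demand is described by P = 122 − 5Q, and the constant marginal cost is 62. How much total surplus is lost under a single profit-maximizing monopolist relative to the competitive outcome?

DWL = 90

Perfect competition: P = MC = 62, so 122 − 5Q = 62 and Q = 12.
The monopolist equates marginal revenue to marginal cost: 122 − 10Q = 62, so Q = 6. From demand, P = 92.
DWL is the triangle between Q = 6 and Q = 12: ½·(12 − 6)·(92 − 62) = 90.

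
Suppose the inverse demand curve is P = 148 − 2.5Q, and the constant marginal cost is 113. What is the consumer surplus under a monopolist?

CS = 61.25

Monopoly sets MR = MC: 148 − 5Q = 113 ⇒ Q = 7, P = 148 − 2.5·7 = 130.5.
CS = ½·(148 − 130.5)·7 = 61.25.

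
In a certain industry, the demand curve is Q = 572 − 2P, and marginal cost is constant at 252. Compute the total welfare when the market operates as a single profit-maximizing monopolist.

TS = 867

Inverting demand: P = 286 − 0.5Q.
Monopoly sets MR = MC: 286 − Q = 252 ⇒ Q = 34, P = 286 − 0.5·34 = 269.
CS = ½·(286 − 269)·34 = 289; PS = (269 − 252)·34 = 578; TS = 867.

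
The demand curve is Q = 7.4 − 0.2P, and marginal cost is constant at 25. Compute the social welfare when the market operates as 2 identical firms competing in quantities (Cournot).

Inverting demand: P = 37 − 5Q.
Cournot with 2 identical firms: the symmetric best-response condition is 37 − 15q = 25. Each firm produces q = 0.8, total output Q = 1.6, price P = 29.
CS = ½·(37 − 29)·1.6 = 6.4; PS = (29 − 25)·1.6 = 6.4; TS = 12.8.

TS = 12.8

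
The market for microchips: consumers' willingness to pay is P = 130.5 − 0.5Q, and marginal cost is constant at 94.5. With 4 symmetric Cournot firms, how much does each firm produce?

q_i = 14.4

With 4 symmetric Cournot firms, each firm's FOC gives 130.5 − 2.5q = 94.5, so q = 14.4, Q = 4·14.4 = 57.6, and P = 101.7.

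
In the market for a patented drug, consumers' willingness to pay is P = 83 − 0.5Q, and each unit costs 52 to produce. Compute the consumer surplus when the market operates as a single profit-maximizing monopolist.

Monopoly sets MR = MC: 83 − Q = 52 ⇒ Q = 31, P = 83 − 0.5·31 = 67.5.
CS = ½·(83 − 67.5)·31 = 240.25.

CS = 240.25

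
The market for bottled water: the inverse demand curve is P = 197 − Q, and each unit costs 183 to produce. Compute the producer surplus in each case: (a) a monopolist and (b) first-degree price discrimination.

Monopoly sets MR = MC: 197 − 2Q = 183 ⇒ Q = 7, P = 197 − 7 = 190.
PS = (190 − 183)·7 = 49.
A perfectly discriminating monopolist sells every unit with P(Q) ≥ MC(Q), so output equals the competitive quantity Q = 14. Each buyer pays their reservation price, so CS = 0 and the firm captures all surplus.
PS = ½·(197 − 183)·14 = 98.

Monopoly: PS = 49; Perfect PD: PS = 98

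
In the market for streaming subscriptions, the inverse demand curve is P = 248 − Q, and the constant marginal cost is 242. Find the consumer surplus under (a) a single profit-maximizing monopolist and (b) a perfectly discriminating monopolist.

The monopolist equates marginal revenue to marginal cost: 248 − 2Q = 242, so Q = 3. From demand, P = 245.
CS = ½·(248 − 245)·3 = 4.5.
Under first-degree price discrimination the firm charges each unit its demand price and produces up to where P = MC, i.e. Q = 6. Consumer surplus is zero; producer surplus equals total surplus.
CS = 0.

Monopoly: CS = 4.5; Perfect PD: CS = 0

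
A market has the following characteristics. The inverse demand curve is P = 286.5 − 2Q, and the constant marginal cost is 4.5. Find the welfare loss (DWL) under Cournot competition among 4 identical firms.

Under competition P = MC = 4.5, so Q = (286.5 − 4.5)/2 = 141.
In a 4-firm Cournot equilibrium, symmetry and the first-order condition give q = (286.5 − 4.5)/(10) = 28.2. So Q = 112.8 and P = 60.9.
DWL is the triangle between Q = 112.8 and Q = 141: ½·(141 − 112.8)·(60.9 − 4.5) = 795.24.

DWL = 795.24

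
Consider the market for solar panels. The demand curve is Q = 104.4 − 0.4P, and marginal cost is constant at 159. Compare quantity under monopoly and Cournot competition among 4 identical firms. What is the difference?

Inverting demand: P = 261 − 2.5Q.
A monopolist chooses Q where MR = MC. MR = 261 − 5Q; setting this equal to 159 gives Q = 20.4 and P = 210.
Cournot with 4 identical firms: the symmetric best-response condition is 261 − 12.5q = 159. Each firm produces q = 8.16, total output Q = 32.64, price P = 179.4.
Change in quantity: 32.64 − 20.4 = 12.24.

Quantity rises by 12.24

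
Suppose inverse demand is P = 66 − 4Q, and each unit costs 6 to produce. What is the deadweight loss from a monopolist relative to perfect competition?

DWL = 112.5

Perfect competition: P = MC = 6, so 66 − 4Q = 6 and Q = 15.
A monopolist chooses Q where MR = MC. MR = 66 − 8Q; setting this equal to 6 gives Q = 7.5 and P = 36.
DWL is the triangle between Q = 7.5 and Q = 15: ½·(15 − 7.5)·(36 − 6) = 112.5.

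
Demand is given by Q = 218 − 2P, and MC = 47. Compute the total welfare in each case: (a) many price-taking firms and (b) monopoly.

Competition: TS = 3844; Monopoly: TS = 2883

Inverting demand: P = 109 − 0.5Q.
Competitive firms price at marginal cost: P = 47, giving Q = 124.
CS = ½·(109 − 47)·124 = 3844; PS = (47 − 47)·124 = 0; TS = 3844.
A monopolist chooses Q where MR = MC. MR = 109 − Q; setting this equal to 47 gives Q = 62 and P = 78.
CS = ½·(109 − 78)·62 = 961; PS = (78 − 47)·62 = 1922; TS = 2883.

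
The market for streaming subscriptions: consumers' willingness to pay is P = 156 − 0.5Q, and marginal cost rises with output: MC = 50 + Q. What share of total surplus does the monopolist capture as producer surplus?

A monopolist chooses Q where MR = MC. MR = 156 − Q; setting this equal to 50 + Q gives Q = 53 and P = 129.5.
CS = ½·(156 − 129.5)·53 = 702.25.
PS = P·Q − VC(Q) = 129.5·53 − (50·53 + ½·1·53²) = 2809.
Share captured = PS/TS = 2809/3511.25 = 0.8.

PS/TS = 0.8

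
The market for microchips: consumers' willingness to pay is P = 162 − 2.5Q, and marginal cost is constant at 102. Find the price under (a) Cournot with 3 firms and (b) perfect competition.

Cournot with 3 identical firms: the symmetric best-response condition is 162 − 10q = 102. Each firm produces q = 6, total output Q = 18, price P = 117.
Under competition P = MC = 102, so Q = (162 − 102)/2.5 = 24.

Cournot: P = 117; Competition: P = 102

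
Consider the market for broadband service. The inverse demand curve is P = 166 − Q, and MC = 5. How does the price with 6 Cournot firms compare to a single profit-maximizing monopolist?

In a 6-firm Cournot equilibrium, symmetry and the first-order condition give q = (166 − 5)/(7) = 23. So Q = 138 and P = 28.
The monopolist equates marginal revenue to marginal cost: 166 − 2Q = 5, so Q = 80.5. From demand, P = 85.5.

Cournot: P = 28; Monopoly: P = 85.5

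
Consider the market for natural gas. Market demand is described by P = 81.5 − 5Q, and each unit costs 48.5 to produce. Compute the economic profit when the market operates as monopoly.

Profit = 54.45

Monopoly sets MR = MC: 81.5 − 10Q = 48.5 ⇒ Q = 3.3, P = 81.5 − 5·3.3 = 65.
Profit = (65 − 48.5)·3.3 = 54.45.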